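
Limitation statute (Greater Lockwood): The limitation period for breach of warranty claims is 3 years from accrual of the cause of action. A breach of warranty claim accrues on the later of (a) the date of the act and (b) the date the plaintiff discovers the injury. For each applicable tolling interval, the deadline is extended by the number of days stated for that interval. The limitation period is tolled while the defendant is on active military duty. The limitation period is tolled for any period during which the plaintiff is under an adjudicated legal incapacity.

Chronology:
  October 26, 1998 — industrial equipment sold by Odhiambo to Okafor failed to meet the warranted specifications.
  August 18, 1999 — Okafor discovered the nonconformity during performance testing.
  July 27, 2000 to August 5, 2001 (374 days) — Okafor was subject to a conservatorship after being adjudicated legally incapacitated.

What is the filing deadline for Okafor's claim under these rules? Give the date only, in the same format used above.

Taking the later of the act (October 26, 1998) and discovery (August 18, 1999), the claim accrued on August 18, 1999.
Adding the 3 years base period to August 18, 1999 gives a deadline of August 18, 2002, before any tolling.
The plaintiff's legal incapacity from July 27, 2000 to August 5, 2001 tolled the period for 374 days, extending the deadline to August 27, 2003.

August 27, 2003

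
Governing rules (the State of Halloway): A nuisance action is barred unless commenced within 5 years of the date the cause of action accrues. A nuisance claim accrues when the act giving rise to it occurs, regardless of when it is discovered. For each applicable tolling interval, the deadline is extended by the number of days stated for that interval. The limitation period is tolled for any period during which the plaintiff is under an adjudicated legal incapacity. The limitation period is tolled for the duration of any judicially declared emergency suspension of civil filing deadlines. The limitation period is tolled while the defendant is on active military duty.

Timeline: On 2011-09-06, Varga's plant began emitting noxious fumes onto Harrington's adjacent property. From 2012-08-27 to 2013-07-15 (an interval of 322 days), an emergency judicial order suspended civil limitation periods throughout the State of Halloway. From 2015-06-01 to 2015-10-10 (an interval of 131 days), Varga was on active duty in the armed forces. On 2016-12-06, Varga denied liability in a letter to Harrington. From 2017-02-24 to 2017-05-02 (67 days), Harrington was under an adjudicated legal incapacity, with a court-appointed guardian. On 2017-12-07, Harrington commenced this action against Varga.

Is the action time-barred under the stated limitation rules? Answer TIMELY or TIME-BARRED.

The cause of action accrued on 2011-09-06, the date of the act.
Adding the 5 years base period to 2011-09-06 gives a deadline of 2016-09-06, before any tolling.
Because the emergency suspension of filing deadlines ran from 2012-08-27 to 2013-07-15, the deadline is extended by 322 days to 2017-07-25.
The period was tolled for 131 days by the defendant's active military service (2015-06-01 to 2015-10-10), pushing the deadline to 2017-12-03.
Because the plaintiff's legal incapacity ran from 2017-02-24 to 2017-05-02, the deadline is extended by 67 days to 2018-02-08.
Nothing else in the chronology tolls or restarts the period.
Harrington filed on 2017-12-07, before the 2018-02-08 deadline, so the action is timely.

TIMELY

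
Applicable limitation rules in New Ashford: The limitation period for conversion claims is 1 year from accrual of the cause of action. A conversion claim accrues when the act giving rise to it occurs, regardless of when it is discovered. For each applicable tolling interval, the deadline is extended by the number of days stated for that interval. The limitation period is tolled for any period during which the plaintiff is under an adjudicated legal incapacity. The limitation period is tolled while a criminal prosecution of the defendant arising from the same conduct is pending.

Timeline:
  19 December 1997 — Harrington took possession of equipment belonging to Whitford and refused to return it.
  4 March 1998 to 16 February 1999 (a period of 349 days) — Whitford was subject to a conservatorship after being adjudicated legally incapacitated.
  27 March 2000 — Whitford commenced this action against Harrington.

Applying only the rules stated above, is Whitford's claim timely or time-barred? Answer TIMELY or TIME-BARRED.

TIME-BARRED

The cause of action accrued on 19 December 1997, the date of the act.
The untolled deadline — 1 year after 19 December 1997 — is 19 December 1998.
Because the plaintiff's legal incapacity ran from 4 March 1998 to 16 February 1999, the deadline is extended by 349 days to 3 December 1999.
The 27 March 2000 filing falls after the 3 December 1999 deadline; the claim is time-barred.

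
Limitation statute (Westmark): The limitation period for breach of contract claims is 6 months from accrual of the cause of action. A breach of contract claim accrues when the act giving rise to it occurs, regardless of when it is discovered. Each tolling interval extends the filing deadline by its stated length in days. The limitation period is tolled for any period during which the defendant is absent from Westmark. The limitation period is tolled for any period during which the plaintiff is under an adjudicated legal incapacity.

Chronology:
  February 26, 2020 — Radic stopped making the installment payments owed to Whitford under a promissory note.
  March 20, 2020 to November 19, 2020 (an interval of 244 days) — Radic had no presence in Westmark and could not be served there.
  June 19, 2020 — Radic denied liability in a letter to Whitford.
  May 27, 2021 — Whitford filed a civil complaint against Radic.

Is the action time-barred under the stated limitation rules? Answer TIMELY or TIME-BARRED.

The cause of action accrued on February 26, 2020, the date of the act.
Adding the 6 months base period to February 26, 2020 gives a deadline of August 26, 2020, before any tolling.
Because the defendant's absence from the jurisdiction ran from March 20, 2020 to November 19, 2020, the deadline is extended by 244 days to April 27, 2021.
None of the other events listed affects the running of the period under the stated rules.
Filing on May 27, 2021 missed the April 27, 2021 deadline — the action is time-barred.

TIME-BARRED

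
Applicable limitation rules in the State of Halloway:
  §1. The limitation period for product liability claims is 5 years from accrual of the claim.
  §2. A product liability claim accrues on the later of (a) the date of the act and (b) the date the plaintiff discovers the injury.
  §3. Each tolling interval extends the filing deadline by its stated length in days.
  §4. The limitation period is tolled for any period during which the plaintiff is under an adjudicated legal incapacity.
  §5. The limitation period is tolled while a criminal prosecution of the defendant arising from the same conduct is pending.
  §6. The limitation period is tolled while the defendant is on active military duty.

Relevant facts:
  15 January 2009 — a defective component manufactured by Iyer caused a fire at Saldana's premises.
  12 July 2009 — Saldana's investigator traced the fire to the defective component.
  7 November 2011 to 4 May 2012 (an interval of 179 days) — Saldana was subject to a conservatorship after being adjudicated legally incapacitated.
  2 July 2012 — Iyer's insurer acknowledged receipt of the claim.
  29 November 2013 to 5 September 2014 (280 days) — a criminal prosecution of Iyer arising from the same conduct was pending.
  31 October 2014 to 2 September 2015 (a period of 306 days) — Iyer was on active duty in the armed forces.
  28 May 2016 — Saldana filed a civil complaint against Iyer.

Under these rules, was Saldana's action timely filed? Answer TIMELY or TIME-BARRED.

TIMELY

Taking the later of the act (15 January 2009) and discovery (12 July 2009), the claim accrued on 12 July 2009.
Adding the 5 years base period to 12 July 2009 gives a deadline of 12 July 2014, before any tolling.
Because the plaintiff's legal incapacity ran from 7 November 2011 to 4 May 2012, the deadline is extended by 179 days to 7 January 2015.
The period was tolled for 280 days by the pending criminal prosecution (29 November 2013 to 5 September 2014), pushing the deadline to 14 October 2015.
The period was tolled for 306 days by the defendant's active military service (31 October 2014 to 2 September 2015), pushing the deadline to 15 August 2016.
The other events in the timeline have no effect on the limitation period under the stated rules.
Filing on 28 May 2016 beat the 15 August 2016 deadline — the action is timely.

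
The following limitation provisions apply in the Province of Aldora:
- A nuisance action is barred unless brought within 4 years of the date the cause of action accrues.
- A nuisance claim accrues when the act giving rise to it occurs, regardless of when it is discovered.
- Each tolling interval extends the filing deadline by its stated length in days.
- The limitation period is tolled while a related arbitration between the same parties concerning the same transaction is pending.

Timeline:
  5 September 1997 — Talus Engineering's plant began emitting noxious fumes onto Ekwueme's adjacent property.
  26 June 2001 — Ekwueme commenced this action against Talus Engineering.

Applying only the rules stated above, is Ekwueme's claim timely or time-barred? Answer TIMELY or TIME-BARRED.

The cause of action accrued on 5 September 1997, the date of the act.
Adding the 4 years base period to 5 September 1997 gives a deadline of 5 September 2001, before any tolling.
Ekwueme filed on 26 June 2001, before the 5 September 2001 deadline, so the action is timely.

TIMELY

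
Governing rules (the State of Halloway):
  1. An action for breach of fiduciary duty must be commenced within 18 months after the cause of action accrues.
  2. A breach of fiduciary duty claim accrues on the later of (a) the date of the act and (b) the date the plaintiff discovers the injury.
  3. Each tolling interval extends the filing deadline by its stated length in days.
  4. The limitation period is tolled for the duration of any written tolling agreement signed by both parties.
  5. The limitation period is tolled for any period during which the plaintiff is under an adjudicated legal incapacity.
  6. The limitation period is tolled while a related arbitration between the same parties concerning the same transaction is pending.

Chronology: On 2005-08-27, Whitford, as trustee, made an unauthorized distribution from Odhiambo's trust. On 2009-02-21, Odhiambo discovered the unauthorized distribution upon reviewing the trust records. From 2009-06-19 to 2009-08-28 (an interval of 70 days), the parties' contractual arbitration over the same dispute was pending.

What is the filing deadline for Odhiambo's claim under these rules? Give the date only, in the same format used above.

2010-10-30

Because discovery on 2009-02-21 post-dates the 2005-08-27 act, accrual under the later-of rule falls on 2009-02-21.
18 months from 2009-02-21 is 2010-08-21.
The pending related arbitration from 2009-06-19 to 2009-08-28 tolled the period for 70 days, extending the deadline to 2010-10-30.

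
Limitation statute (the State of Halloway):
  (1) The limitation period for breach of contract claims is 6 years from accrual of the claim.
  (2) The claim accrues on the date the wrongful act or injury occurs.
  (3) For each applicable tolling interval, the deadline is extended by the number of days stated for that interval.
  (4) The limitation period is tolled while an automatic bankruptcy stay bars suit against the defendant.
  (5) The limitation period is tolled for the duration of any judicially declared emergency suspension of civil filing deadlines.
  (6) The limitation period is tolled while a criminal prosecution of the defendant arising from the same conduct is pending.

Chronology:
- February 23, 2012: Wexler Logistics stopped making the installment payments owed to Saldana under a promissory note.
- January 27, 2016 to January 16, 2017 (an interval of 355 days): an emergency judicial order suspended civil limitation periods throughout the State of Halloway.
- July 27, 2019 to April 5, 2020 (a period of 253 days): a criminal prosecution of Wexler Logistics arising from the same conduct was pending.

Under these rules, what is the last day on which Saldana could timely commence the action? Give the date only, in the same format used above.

The claim accrued on February 23, 2012, the date of the act.
6 years from February 23, 2012 is February 23, 2018.
Because the emergency suspension of filing deadlines ran from January 27, 2016 to January 16, 2017, the deadline is extended by 355 days to February 13, 2019.
The pending criminal prosecution from July 27, 2019 to April 5, 2020 began after the period had already run on February 13, 2019, so it has no tolling effect.

February 13, 2019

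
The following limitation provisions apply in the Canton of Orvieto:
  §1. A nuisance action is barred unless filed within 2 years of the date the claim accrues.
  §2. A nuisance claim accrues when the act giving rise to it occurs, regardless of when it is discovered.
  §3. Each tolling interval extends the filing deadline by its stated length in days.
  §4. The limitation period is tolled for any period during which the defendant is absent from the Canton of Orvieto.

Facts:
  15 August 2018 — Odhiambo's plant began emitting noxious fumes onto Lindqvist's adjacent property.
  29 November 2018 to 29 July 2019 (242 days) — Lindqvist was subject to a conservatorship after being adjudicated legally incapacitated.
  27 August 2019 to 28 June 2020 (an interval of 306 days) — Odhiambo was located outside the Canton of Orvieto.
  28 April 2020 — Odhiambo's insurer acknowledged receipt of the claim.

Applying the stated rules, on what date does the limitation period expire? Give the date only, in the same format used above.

17 June 2021

The limitation period began to run on 15 August 2018.
The untolled deadline — 2 years after 15 August 2018 — is 15 August 2020.
Because the defendant's absence from the jurisdiction ran from 27 August 2019 to 28 June 2020, the deadline is extended by 306 days to 17 June 2021.
The plaintiff's legal incapacity from 29 November 2018 to 29 July 2019 does not toll the period, because no stated rule makes the plaintiff's incapacity a tolling event.
Nothing else in the chronology tolls or restarts the period.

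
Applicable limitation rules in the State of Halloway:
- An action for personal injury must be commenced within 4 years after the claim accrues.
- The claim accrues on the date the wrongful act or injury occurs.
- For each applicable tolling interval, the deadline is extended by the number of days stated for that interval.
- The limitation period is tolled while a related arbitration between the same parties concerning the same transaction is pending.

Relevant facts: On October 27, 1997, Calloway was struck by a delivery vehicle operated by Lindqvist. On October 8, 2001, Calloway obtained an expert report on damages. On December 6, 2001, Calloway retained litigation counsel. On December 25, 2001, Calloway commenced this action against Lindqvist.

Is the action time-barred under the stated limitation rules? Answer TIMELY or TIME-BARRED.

TIME-BARRED

The limitation period began to run on October 27, 1997.
Adding the 4 years base period to October 27, 1997 gives a deadline of October 27, 2001, before any tolling.
Nothing else in the chronology tolls or restarts the period.
Calloway filed on December 25, 2001, after the October 27, 2001 deadline, so the action is time-barred.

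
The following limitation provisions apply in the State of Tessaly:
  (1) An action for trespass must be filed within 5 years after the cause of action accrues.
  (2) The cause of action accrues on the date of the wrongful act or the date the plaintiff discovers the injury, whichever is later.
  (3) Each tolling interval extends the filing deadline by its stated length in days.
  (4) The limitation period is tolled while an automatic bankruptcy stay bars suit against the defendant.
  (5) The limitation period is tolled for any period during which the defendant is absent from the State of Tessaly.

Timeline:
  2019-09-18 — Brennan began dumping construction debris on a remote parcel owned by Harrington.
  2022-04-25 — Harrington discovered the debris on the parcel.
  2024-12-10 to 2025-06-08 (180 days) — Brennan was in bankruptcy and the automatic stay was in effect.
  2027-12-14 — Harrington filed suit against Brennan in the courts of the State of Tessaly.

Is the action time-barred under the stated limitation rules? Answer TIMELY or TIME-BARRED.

The claim accrued on 2022-04-25 — the later of the 2019-09-18 act and the 2022-04-25 discovery.
5 years from 2022-04-25 is 2027-04-25.
The period was tolled for 180 days by the automatic bankruptcy stay (2024-12-10 to 2025-06-08), pushing the deadline to 2027-10-22.
Harrington filed on 2027-12-14, after the 2027-10-22 deadline, so the action is time-barred.

TIME-BARRED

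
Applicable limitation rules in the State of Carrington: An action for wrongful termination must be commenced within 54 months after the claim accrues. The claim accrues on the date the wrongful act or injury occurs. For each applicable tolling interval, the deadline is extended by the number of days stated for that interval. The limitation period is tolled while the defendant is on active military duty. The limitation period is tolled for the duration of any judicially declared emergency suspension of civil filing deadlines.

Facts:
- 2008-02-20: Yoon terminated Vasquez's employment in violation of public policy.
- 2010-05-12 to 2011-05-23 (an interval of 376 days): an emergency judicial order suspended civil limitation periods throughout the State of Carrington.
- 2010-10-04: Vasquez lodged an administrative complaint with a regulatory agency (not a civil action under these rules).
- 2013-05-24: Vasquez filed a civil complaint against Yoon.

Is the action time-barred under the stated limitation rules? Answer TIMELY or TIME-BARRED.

TIMELY

The claim accrued on 2008-02-20, the date of the act.
54 months from 2008-02-20 is 2012-08-20.
The period was tolled for 376 days by the emergency suspension of filing deadlines (2010-05-12 to 2011-05-23), pushing the deadline to 2013-08-31.
None of the other events listed affects the running of the period under the stated rules.
Filing on 2013-05-24 beat the 2013-08-31 deadline — the action is timely.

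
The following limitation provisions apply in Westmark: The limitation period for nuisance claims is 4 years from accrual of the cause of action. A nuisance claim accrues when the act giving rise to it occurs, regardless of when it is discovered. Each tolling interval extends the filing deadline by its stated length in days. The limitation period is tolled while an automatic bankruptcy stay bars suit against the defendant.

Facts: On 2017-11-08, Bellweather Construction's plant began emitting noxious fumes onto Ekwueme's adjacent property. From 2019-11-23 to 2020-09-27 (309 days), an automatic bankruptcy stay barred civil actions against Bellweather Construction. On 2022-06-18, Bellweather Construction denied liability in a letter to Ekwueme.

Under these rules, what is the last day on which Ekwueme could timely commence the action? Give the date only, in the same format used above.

2022-09-13

The limitation period began to run on 2017-11-08.
The untolled deadline — 4 years after 2017-11-08 — is 2021-11-08.
Because the automatic bankruptcy stay ran from 2019-11-23 to 2020-09-27, the deadline is extended by 309 days to 2022-09-13.
None of the other events listed affects the running of the period under the stated rules.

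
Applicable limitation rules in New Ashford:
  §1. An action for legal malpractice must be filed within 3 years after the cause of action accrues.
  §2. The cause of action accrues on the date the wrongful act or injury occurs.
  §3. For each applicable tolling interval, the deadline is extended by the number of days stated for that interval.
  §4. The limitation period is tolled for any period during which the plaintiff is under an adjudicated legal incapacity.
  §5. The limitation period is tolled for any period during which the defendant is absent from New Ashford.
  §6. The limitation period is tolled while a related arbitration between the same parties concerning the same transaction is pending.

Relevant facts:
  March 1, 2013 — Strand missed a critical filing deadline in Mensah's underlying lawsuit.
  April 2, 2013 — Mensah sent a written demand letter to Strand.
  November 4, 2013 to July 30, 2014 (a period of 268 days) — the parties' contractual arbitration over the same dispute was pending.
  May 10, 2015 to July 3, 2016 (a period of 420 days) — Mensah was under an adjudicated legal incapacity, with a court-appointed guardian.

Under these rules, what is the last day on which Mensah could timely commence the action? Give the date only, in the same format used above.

The cause of action accrued on March 1, 2013, the date of the act.
The untolled deadline — 3 years after March 1, 2013 — is March 1, 2016.
Because the pending related arbitration ran from November 4, 2013 to July 30, 2014, the deadline is extended by 268 days to November 24, 2016.
The period was tolled for 420 days by the plaintiff's legal incapacity (May 10, 2015 to July 3, 2016), pushing the deadline to January 18, 2018.
The other events in the timeline have no effect on the limitation period under the stated rules.

January 18, 2018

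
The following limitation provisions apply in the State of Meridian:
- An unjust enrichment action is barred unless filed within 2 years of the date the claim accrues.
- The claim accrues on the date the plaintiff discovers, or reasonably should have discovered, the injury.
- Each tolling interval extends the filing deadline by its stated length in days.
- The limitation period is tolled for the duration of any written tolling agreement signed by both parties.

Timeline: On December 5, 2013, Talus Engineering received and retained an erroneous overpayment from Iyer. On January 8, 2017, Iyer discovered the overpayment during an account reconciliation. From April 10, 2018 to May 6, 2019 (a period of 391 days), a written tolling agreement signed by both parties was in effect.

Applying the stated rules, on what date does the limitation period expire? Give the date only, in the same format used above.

Accrual is tied to discovery, so the period began on January 8, 2017 rather than on December 5, 2013 when the act occurred.
2 years from January 8, 2017 is January 8, 2019.
The written tolling agreement from April 10, 2018 to May 6, 2019 tolled the period for 391 days, extending the deadline to February 3, 2020.

February 3, 2020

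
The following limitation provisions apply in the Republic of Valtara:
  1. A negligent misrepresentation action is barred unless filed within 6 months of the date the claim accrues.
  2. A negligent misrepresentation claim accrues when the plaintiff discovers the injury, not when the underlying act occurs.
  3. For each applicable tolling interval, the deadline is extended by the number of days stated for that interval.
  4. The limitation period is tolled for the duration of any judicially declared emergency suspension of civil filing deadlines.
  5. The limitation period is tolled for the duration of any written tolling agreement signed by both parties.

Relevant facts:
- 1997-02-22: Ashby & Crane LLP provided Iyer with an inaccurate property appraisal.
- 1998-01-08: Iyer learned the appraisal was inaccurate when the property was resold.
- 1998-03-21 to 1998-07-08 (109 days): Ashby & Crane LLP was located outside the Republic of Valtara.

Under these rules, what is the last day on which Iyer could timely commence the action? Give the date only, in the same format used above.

1998-07-08

The claim did not accrue until Iyer discovered the injury on 1998-01-08; the 1997-02-22 act date does not start the clock under the stated rule.
The untolled deadline — 6 months after 1998-01-08 — is 1998-07-08.
The defendant's absence from the jurisdiction from 1998-03-21 to 1998-07-08 does not toll the period, because no stated rule makes the defendant's absence a tolling event.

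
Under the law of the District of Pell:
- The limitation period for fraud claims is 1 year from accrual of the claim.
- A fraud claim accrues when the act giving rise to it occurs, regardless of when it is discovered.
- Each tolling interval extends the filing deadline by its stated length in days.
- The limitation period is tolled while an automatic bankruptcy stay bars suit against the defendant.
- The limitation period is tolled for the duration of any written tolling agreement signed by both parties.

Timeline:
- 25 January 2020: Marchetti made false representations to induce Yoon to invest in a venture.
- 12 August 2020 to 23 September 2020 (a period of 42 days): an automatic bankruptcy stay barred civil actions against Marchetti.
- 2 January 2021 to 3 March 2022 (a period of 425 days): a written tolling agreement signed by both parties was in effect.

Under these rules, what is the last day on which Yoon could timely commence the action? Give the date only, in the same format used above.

7 May 2022

The claim accrued on 25 January 2020, the date of the act.
Adding the 1 year base period to 25 January 2020 gives a deadline of 25 January 2021, before any tolling.
The automatic bankruptcy stay from 12 August 2020 to 23 September 2020 tolled the period for 42 days, extending the deadline to 8 March 2021.
Because the written tolling agreement ran from 2 January 2021 to 3 March 2022, the deadline is extended by 425 days to 7 May 2022.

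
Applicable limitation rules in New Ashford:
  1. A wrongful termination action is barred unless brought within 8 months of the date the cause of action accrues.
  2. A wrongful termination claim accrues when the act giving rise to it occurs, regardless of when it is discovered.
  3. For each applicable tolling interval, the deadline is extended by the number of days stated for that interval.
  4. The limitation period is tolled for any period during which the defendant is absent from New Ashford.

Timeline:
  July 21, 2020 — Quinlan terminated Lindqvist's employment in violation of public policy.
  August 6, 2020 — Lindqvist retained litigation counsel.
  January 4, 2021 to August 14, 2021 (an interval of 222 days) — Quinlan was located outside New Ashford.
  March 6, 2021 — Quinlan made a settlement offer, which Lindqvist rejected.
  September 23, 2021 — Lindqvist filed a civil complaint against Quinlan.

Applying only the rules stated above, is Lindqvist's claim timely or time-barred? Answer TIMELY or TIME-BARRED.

The limitation period began to run on July 21, 2020.
8 months from July 21, 2020 is March 21, 2021.
The period was tolled for 222 days by the defendant's absence from the jurisdiction (January 4, 2021 to August 14, 2021), pushing the deadline to October 29, 2021.
Nothing else in the chronology tolls or restarts the period.
The September 23, 2021 filing precedes the October 29, 2021 deadline; the claim is timely.

TIMELY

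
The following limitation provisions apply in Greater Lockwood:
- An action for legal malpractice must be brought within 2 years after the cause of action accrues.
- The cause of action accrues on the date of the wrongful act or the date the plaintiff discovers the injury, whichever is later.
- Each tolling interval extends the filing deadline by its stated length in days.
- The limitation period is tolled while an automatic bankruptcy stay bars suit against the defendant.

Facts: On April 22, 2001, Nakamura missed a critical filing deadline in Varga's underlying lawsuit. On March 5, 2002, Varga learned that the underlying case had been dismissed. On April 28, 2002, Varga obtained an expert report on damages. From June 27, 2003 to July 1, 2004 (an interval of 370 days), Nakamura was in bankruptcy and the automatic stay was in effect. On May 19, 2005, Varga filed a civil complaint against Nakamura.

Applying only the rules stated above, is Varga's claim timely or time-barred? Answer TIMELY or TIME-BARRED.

Taking the later of the act (April 22, 2001) and discovery (March 5, 2002), the claim accrued on March 5, 2002.
2 years from March 5, 2002 is March 5, 2004.
The automatic bankruptcy stay from June 27, 2003 to July 1, 2004 tolled the period for 370 days, extending the deadline to March 10, 2005.
None of the other events listed affects the running of the period under the stated rules.
The May 19, 2005 filing falls after the March 10, 2005 deadline; the claim is time-barred.

TIME-BARRED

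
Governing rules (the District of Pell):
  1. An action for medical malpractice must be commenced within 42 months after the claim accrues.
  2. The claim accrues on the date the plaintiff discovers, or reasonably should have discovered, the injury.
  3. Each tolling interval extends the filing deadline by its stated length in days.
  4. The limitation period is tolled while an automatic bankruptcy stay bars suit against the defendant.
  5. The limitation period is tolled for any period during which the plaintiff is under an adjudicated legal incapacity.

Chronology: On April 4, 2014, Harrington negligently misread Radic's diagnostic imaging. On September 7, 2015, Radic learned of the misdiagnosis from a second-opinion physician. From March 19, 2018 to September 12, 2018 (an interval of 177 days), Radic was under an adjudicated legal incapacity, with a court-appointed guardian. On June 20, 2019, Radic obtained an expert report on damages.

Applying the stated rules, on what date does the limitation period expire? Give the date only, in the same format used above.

The claim did not accrue until Radic discovered the injury on September 7, 2015; the April 4, 2014 act date does not start the clock under the stated rule.
42 months from September 7, 2015 is March 7, 2019.
The plaintiff's legal incapacity from March 19, 2018 to September 12, 2018 tolled the period for 177 days, extending the deadline to August 31, 2019.
Nothing else in the chronology tolls or restarts the period.

August 31, 2019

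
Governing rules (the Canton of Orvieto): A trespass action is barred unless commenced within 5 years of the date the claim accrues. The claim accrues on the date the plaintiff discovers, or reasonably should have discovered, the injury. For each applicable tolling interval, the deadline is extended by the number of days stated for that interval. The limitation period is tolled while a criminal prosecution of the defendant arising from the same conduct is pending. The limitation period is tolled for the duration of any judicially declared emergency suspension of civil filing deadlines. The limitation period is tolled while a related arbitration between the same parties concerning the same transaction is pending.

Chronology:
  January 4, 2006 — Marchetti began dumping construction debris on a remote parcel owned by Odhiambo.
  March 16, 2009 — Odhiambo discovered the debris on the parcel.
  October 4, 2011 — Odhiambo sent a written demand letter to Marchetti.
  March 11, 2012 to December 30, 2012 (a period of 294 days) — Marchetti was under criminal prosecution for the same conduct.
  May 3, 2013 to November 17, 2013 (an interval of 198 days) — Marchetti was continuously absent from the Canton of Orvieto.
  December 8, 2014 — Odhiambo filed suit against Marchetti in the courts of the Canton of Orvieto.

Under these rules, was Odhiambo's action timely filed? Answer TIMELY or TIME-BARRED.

TIMELY

Accrual is tied to discovery, so the period began on March 16, 2009 rather than on January 4, 2006 when the act occurred.
5 years from March 16, 2009 is March 16, 2014.
Because the pending criminal prosecution ran from March 11, 2012 to December 30, 2012, the deadline is extended by 294 days to January 4, 2015.
No stated provision tolls the period for the defendant's absence, so the interval from May 3, 2013 to November 17, 2013 has no effect on the deadline.
Nothing else in the chronology tolls or restarts the period.
Filing on December 8, 2014 beat the January 4, 2015 deadline — the action is timely.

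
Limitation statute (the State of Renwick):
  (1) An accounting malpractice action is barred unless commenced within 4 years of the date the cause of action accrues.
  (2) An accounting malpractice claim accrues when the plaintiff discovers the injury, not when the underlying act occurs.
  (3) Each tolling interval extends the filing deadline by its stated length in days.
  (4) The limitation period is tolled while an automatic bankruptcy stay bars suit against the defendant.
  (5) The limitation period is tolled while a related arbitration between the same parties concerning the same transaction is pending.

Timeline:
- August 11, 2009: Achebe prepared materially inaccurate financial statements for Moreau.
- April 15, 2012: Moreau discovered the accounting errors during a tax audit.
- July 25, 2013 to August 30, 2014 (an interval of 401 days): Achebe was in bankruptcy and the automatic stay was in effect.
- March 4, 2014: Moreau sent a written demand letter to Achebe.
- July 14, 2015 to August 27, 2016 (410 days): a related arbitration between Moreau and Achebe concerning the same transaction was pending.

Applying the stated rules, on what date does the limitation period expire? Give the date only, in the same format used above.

Under the discovery rule, the claim accrued on April 15, 2012, when Moreau discovered the injury — not on the August 11, 2009 date of the underlying act.
4 years from April 15, 2012 is April 15, 2016.
Because the automatic bankruptcy stay ran from July 25, 2013 to August 30, 2014, the deadline is extended by 401 days to May 21, 2017.
The period was tolled for 410 days by the pending related arbitration (July 14, 2015 to August 27, 2016), pushing the deadline to July 5, 2018.
The other events in the timeline have no effect on the limitation period under the stated rules.

July 5, 2018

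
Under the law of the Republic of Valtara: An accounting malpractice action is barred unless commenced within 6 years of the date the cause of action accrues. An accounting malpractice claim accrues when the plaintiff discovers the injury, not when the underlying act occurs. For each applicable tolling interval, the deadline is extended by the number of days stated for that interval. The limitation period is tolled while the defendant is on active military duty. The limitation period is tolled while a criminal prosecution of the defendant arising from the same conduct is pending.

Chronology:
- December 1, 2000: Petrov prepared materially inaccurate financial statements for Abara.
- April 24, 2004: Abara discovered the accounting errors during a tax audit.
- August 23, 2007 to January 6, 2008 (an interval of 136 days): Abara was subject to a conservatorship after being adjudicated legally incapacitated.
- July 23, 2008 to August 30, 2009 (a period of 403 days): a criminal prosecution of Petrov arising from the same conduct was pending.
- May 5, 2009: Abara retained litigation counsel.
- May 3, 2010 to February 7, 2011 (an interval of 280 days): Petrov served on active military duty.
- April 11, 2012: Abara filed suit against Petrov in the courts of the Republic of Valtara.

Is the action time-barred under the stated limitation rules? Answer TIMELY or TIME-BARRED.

Under the discovery rule, the claim accrued on April 24, 2004, when Abara discovered the injury — not on the December 1, 2000 date of the underlying act.
6 years from April 24, 2004 is April 24, 2010.
The period was tolled for 403 days by the pending criminal prosecution (July 23, 2008 to August 30, 2009), pushing the deadline to June 1, 2011.
Because the defendant's active military service ran from May 3, 2010 to February 7, 2011, the deadline is extended by 280 days to March 7, 2012.
No stated provision tolls the period for the plaintiff's incapacity, so the interval from August 23, 2007 to January 6, 2008 has no effect on the deadline.
None of the other events listed affects the running of the period under the stated rules.
Filing on April 11, 2012 missed the March 7, 2012 deadline — the action is time-barred.

TIME-BARRED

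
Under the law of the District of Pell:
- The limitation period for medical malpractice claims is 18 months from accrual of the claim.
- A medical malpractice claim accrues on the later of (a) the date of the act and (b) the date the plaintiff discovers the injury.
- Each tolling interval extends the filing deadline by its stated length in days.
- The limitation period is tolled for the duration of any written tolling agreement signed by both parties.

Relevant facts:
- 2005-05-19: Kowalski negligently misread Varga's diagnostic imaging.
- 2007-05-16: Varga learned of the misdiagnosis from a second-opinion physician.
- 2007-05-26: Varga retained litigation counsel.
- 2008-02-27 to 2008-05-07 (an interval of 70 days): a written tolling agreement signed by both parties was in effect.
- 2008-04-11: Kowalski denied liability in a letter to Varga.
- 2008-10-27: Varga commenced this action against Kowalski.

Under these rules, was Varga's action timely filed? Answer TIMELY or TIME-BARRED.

Taking the later of the act (2005-05-19) and discovery (2007-05-16), the claim accrued on 2007-05-16.
Adding the 18 months base period to 2007-05-16 gives a deadline of 2008-11-16, before any tolling.
The written tolling agreement from 2008-02-27 to 2008-05-07 tolled the period for 70 days, extending the deadline to 2009-01-25.
The other events in the timeline have no effect on the limitation period under the stated rules.
Varga filed on 2008-10-27, before the 2009-01-25 deadline, so the action is timely.

TIMELY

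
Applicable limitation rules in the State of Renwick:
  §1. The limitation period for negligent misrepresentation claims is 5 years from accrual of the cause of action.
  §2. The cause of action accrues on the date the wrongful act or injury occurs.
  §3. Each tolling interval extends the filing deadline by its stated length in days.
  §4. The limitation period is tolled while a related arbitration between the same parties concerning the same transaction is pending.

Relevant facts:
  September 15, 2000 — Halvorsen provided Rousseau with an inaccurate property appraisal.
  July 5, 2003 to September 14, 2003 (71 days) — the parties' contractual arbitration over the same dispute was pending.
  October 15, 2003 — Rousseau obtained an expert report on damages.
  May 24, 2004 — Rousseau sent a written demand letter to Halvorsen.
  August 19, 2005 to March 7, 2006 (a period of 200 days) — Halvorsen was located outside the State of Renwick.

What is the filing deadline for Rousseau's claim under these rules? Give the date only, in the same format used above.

The claim accrued on September 15, 2000, when the wrongful act occurred.
The untolled deadline — 5 years after September 15, 2000 — is September 15, 2005.
Because the pending related arbitration ran from July 5, 2003 to September 14, 2003, the deadline is extended by 71 days to November 25, 2005.
No stated provision tolls the period for the defendant's absence, so the interval from August 19, 2005 to March 7, 2006 has no effect on the deadline.
None of the other events listed affects the running of the period under the stated rules.

November 25, 2005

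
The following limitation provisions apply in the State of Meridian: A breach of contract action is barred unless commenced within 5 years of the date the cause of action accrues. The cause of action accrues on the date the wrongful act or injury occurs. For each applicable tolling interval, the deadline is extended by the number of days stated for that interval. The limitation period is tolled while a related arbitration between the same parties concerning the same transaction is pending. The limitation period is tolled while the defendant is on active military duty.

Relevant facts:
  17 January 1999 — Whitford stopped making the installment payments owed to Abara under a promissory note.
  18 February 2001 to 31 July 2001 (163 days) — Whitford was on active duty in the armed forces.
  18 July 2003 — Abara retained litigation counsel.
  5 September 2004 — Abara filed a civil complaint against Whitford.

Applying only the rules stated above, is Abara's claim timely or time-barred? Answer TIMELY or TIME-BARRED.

The cause of action accrued on 17 January 1999, the date of the act.
The untolled deadline — 5 years after 17 January 1999 — is 17 January 2004.
The defendant's active military service from 18 February 2001 to 31 July 2001 tolled the period for 163 days, extending the deadline to 28 June 2004.
Nothing else in the chronology tolls or restarts the period.
Filing on 5 September 2004 missed the 28 June 2004 deadline — the action is time-barred.

TIME-BARRED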